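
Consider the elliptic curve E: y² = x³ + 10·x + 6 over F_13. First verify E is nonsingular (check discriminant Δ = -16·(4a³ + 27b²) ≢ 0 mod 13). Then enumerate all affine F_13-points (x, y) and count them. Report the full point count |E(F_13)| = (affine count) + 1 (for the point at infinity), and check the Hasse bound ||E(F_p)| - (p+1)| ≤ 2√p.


Affine points = {(1, 2), (1, 11), (5, 5), (5, 8), (6, 3), (6, 10), (7, 4), (7, 9), (8, 0), (10, 1), (10, 12), (11, 2), (11, 11)}; affine count = 13; |E(F_13)| = 14.

Discriminant check: Δ ∝ 4a³ + 27b² = 4·10³ + 27·6² = 4·1000 + 27·36 ≡ 6 (mod 13). Nonzero ⇒ E is nonsingular.
For each x ∈ F_13, compute rhs = x³ + 10·x + 6 mod 13, then count y ∈ F_13 with y² ≡ rhs.
  x = 0: rhs = 6, matching y values: none (0 points).
  x = 1: rhs = 4, matching y values: 2, 11 (2 points).
  x = 2: rhs = 8, matching y values: none (0 points).
  x = 3: rhs = 11, matching y values: none (0 points).
  x = 4: rhs = 6, matching y values: none (0 points).
  x = 5: rhs = 12, matching y values: 5, 8 (2 points).
  x = 6: rhs = 9, matching y values: 3, 10 (2 points).
  x = 7: rhs = 3, matching y values: 4, 9 (2 points).
  x = 8: rhs = 0, matching y values: 0 (1 points).
  x = 9: rhs = 6, matching y values: none (0 points).
  x = 10: rhs = 1, matching y values: 1, 12 (2 points).
  x = 11: rhs = 4, matching y values: 2, 11 (2 points).
  x = 12: rhs = 8, matching y values: none (0 points).
Total affine count: 13.
Full point count |E(F_13)| = 13 + 1 = 14.
Hasse bound: |14 − (13+1)| = |0| = 0 ≤ 2√13 ≈ 7.2111 ✓.


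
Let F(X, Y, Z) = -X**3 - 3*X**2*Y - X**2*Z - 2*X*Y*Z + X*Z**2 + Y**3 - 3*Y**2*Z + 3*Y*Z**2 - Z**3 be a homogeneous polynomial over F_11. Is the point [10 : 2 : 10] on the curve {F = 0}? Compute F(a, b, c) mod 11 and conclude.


F(10,2,10) ≡ 7 (mod 11); P is NOT on the curve.

Evaluate F(10, 2, 10) term-by-term (mod 11).
  -X**3 ↦ -1·1000·1·1 = -1000
  -3*X**2*Y ↦ -3·100·2·1 = -600
  -X**2*Z ↦ -1·100·1·10 = -1000
  -2*X*Y*Z ↦ -2·10·2·10 = -400
  X*Z**2 ↦ 1·10·1·100 = 1000
  Y**3 ↦ 1·1·8·1 = 8
  -3*Y**2*Z ↦ -3·1·4·10 = -120
  3*Y*Z**2 ↦ 3·1·2·100 = 600
  -Z**3 ↦ -1·1·1·1000 = -1000
Sum: F(10, 2, 10) = (-1000) + (-600) + (-1000) + (-400) + (1000) + (8) + (-120) + (600) + (-1000) = -2512.
Reducing mod 11: -2512 ≡ 7 (mod 11).
Since F(a, b, c) ≡ 7 ≠ 0 (mod 11), P does NOT lie on the curve.


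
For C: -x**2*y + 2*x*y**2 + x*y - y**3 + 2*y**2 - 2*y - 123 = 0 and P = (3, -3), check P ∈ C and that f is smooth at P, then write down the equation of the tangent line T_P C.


Tangent line at P: 33*x - 83*y - 348 = 0.

Step 1: f(3, -3) = 0, so P lies on C.
Step 2: partial derivatives
  f_x(x, y) = -2*x*y + 2*y**2 + y, f_y(x, y) = -x**2 + 4*x*y + x - 3*y**2 + 4*y - 2.
  f_x(P) = 33, f_y(P) = -83 (gradient nonzero, so P is smooth).
Step 3: tangent line at P: 33·(x − 3) + -83·(y − -3) = 0.
Expanding: 33*x - 83*y - 348 = 0.


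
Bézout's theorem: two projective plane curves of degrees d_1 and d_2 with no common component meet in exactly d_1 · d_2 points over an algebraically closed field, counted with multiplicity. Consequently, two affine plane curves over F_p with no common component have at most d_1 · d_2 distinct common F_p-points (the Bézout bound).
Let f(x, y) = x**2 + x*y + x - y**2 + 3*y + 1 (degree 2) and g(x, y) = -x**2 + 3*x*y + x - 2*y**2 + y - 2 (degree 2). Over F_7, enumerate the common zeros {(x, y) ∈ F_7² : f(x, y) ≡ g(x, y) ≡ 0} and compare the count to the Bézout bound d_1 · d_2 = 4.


Common zeros: {(3, 4), (4, 0)}; count = 2; Bézout bound = 4.

deg(f) = 2, deg(g) = 2, so Bézout bound = 4.
Scan x ∈ F_7. For each x, list the y ∈ F_7 with f(x, y) ≡ 0 and those with g(x, y) ≡ 0 (mod 7); the common zeros in that column are the intersection.
  x = 0: f ≡ 0 at y ∈ ∅; g ≡ 0 at y ∈ ∅; common: ∅.
  x = 1: f ≡ 0 at y ∈ {2}; g ≡ 0 at y ∈ {1}; common: ∅.
  x = 2: f ≡ 0 at y ∈ {0, 5}; g ≡ 0 at y ∈ ∅; common: ∅.
  x = 3: f ≡ 0 at y ∈ {2, 4}; g ≡ 0 at y ∈ {1, 4}; common: {4}.
  x = 4: f ≡ 0 at y ∈ {0}; g ≡ 0 at y ∈ {0, 3}; common: {0}.
  x = 5: f ≡ 0 at y ∈ ∅; g ≡ 0 at y ∈ ∅; common: ∅.
  x = 6: f ≡ 0 at y ∈ {4, 5}; g ≡ 0 at y ∈ {3}; common: ∅.
Collecting: common zeros = {(3, 4), (4, 0)}, so the count is 2.
Comparison with the Bézout bound: 2 ≤ 4 = deg(f)·deg(g), as expected for curves with no common component (the affine F_7-count falls short of the bound because intersections may lie at infinity, over extension fields, or carry multiplicity).


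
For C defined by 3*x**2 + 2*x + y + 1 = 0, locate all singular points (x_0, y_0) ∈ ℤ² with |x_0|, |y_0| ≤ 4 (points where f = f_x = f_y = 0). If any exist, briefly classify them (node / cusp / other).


No singular points in the scanned grid; C is smooth there.

Compute partial derivatives:
  f_x = 6*x + 2.
  f_y = 1.
f_y = 1 is a nonzero constant, so f_y never vanishes: no point (x, y) can satisfy f = f_x = f_y = 0. In particular no (x, y) ∈ {−4, ..., 4}² is singular; the curve is smooth.


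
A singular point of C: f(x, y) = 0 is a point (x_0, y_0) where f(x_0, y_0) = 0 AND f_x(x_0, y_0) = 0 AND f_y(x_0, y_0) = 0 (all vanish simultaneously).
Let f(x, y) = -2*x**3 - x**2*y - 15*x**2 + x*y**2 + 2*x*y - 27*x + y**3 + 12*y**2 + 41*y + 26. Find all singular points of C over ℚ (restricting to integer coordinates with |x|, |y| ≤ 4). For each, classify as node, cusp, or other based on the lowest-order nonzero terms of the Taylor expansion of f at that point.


Singular points: {(-2, -3)}; classification: cusp.

Compute partial derivatives:
  f_x = -6*x**2 - 2*x*y - 30*x + y**2 + 2*y - 27.
  f_y = -x**2 + 2*x*y + 2*x + 3*y**2 + 24*y + 41.
Scan x_0 ∈ {−4, ..., 4}. For each x_0, f_y(x_0, y) is a polynomial in y; find its integer roots y ∈ {−4, ..., 4}, then test f_x and f at those candidates.
  x = -4: f_y(-4, y) = 3*y**2 + 16*y + 17; no integer root y with |y| ≤ 4.
  x = -3: f_y(-3, y) = 3*y**2 + 18*y + 26; no integer root y with |y| ≤ 4.
  x = -2: f_y(-2, y) = 3*y**2 + 20*y + 33; vanishes at y ∈ {-3}. (-2, -3): f_x = 0, f = 0 — SINGULAR.
  x = -1: f_y(-1, y) = 3*y**2 + 22*y + 38; no integer root y with |y| ≤ 4.
  x = 0: f_y(0, y) = 3*y**2 + 24*y + 41; no integer root y with |y| ≤ 4.
  x = 1: f_y(1, y) = 3*y**2 + 26*y + 42; no integer root y with |y| ≤ 4.
  x = 2: f_y(2, y) = 3*y**2 + 28*y + 41; no integer root y with |y| ≤ 4.
  x = 3: f_y(3, y) = 3*y**2 + 30*y + 38; no integer root y with |y| ≤ 4.
  x = 4: f_y(4, y) = 3*y**2 + 32*y + 33; no integer root y with |y| ≤ 4.
Only singular point on the grid: (-2, -3).
Classify: substitute x = -2 + u, y = -3 + v and expand: f = -2*u**3 - u**2*v + u*v**2 + v**3 + v**2.
No constant or linear terms (consistent with a singular point). Quadratic part: v**2. Cubic part: -2*u**3 - u**2*v + u*v**2 + v**3.
The quadratic part v**2 is a perfect square, so there is a single (double) tangent line v = 0, i.e. y = -3. Restricting the cubic part to that line (v = 0) leaves -2*u**3 ≠ 0, so f is not divisible by v and the branch is v² ≈ 2*u**3 to lowest order — this is a cusp.
Classification: cusp.


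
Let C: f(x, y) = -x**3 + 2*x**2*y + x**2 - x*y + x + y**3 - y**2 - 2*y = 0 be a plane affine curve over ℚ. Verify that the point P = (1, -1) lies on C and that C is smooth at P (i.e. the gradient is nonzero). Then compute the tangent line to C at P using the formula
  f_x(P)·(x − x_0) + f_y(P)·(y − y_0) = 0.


Tangent line at P: -3*x + 4*y + 7 = 0.

Step 1: f(1, -1) = 0, so P lies on C.
Step 2: partial derivatives
  f_x(x, y) = -3*x**2 + 4*x*y + 2*x - y + 1, f_y(x, y) = 2*x**2 - x + 3*y**2 - 2*y - 2.
  f_x(P) = -3, f_y(P) = 4 (gradient nonzero, so P is smooth).
Step 3: tangent line at P: -3·(x − 1) + 4·(y − -1) = 0.
Expanding: -3*x + 4*y + 7 = 0.


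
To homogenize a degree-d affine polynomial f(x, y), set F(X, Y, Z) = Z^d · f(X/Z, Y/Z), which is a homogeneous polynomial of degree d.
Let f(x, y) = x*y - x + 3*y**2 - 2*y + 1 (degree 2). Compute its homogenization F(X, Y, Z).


F(X, Y, Z) = X*Y - X*Z + 3*Y**2 - 2*Y*Z + Z**2

deg(f) = 2.
Substitute x = X/Z, y = Y/Z into f, then multiply by Z^2.
  monomial 1·x^1·y^1 ↦ 1·X^1·Y^1·Z^0.
  monomial -1·x^1·y^0 ↦ -1·X^1·Y^0·Z^1.
  monomial 3·x^0·y^2 ↦ 3·X^0·Y^2·Z^0.
  monomial -2·x^0·y^1 ↦ -2·X^0·Y^1·Z^1.
  monomial 1·x^0·y^0 ↦ 1·X^0·Y^0·Z^2.
Collecting: F(X, Y, Z) = X*Y - X*Z + 3*Y**2 - 2*Y*Z + Z**2.


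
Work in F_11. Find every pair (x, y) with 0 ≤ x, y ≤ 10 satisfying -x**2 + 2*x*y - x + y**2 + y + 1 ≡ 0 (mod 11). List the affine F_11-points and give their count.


Affine F_11-points: {(2, 8), (2, 9), (3, 0), (3, 4), (4, 4), (4, 9), (6, 2), (6, 7), (7, 0), (7, 7), (8, 2), (8, 3)}; count = 12.

For each of the 121 pairs (x, y) ∈ F_11², evaluate f(x, y) mod 11. Record the zeros.
  x = 0: [0↦1, 1↦3, 2↦7, 3↦2, 4↦10, 5↦9, 6↦10, 7↦2, 8↦7, 9↦3, 10↦1]  zeros at y ∈ ∅
  x = 1: [0↦10, 1↦3, 2↦9, 3↦6, 4↦5, 5↦6, 6↦9, 7↦3, 8↦10, 9↦8, 10↦8]  zeros at y ∈ ∅
  x = 2: [0↦6, 1↦1, 2↦9, 3↦8, 4↦9, 5↦1, 6↦6, 7↦2, 8↦0, 9↦0, 10↦2]  zeros at y ∈ {8, 9}
  x = 3: [0↦0, 1↦8, 2↦7, 3↦8, 4↦0, 5↦5, 6↦1, 7↦10, 8↦10, 9↦1, 10↦5]  zeros at y ∈ {0, 4}
  x = 4: [0↦3, 1↦2, 2↦3, 3↦6, 4↦0, 5↦7, 6↦5, 7↦5, 8↦7, 9↦0, 10↦6]  zeros at y ∈ {4, 9}
  x = 5: [0↦4, 1↦5, 2↦8, 3↦2, 4↦9, 5↦7, 6↦7, 7↦9, 8↦2, 9↦8, 10↦5]  zeros at y ∈ ∅
  x = 6: [0↦3, 1↦6, 2↦0, 3↦7, 4↦5, 5↦5, 6↦7, 7↦0, 8↦6, 9↦3, 10↦2]  zeros at y ∈ {2, 7}
  x = 7: [0↦0, 1↦5, 2↦1, 3↦10, 4↦10, 5↦1, 6↦5, 7↦0, 8↦8, 9↦7, 10↦8]  zeros at y ∈ {0, 7}
  x = 8: [0↦6, 1↦2, 2↦0, 3↦0, 4↦2, 5↦6, 6↦1, 7↦9, 8↦8, 9↦9, 10↦1]  zeros at y ∈ {2, 3}
  x = 9: [0↦10, 1↦8, 2↦8, 3↦10, 4↦3, 5↦9, 6↦6, 7↦5, 8↦6, 9↦9, 10↦3]  zeros at y ∈ ∅
  x = 10: [0↦1, 1↦1, 2↦3, 3↦7, 4↦2, 5↦10, 6↦9, 7↦10, 8↦2, 9↦7, 10↦3]  zeros at y ∈ ∅
Collecting zeros: affine points = {(2, 8), (2, 9), (3, 0), (3, 4), (4, 4), (4, 9), (6, 2), (6, 7), (7, 0), (7, 7), (8, 2), (8, 3)}.
Total count |C(F_11)_aff| = 12.


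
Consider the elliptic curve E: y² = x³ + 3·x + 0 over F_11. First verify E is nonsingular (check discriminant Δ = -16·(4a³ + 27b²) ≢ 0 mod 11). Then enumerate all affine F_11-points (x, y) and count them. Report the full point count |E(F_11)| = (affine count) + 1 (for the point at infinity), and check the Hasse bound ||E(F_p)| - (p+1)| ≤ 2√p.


Affine points = {(0, 0), (1, 2), (1, 9), (2, 5), (2, 6), (3, 5), (3, 6), (6, 5), (6, 6), (7, 1), (7, 10)}; affine count = 11; |E(F_11)| = 12.

Discriminant check: Δ ∝ 4a³ + 27b² = 4·3³ + 27·0² = 4·27 + 27·0 ≡ 9 (mod 11). Nonzero ⇒ E is nonsingular.
For each x ∈ F_11, compute rhs = x³ + 3·x + 0 mod 11, then count y ∈ F_11 with y² ≡ rhs.
  x = 0: rhs = 0, matching y values: 0 (1 points).
  x = 1: rhs = 4, matching y values: 2, 9 (2 points).
  x = 2: rhs = 3, matching y values: 5, 6 (2 points).
  x = 3: rhs = 3, matching y values: 5, 6 (2 points).
  x = 4: rhs = 10, matching y values: none (0 points).
  x = 5: rhs = 8, matching y values: none (0 points).
  x = 6: rhs = 3, matching y values: 5, 6 (2 points).
  x = 7: rhs = 1, matching y values: 1, 10 (2 points).
  x = 8: rhs = 8, matching y values: none (0 points).
  x = 9: rhs = 8, matching y values: none (0 points).
  x = 10: rhs = 7, matching y values: none (0 points).
Total affine count: 11.
Full point count |E(F_11)| = 11 + 1 = 12.
Hasse bound: |12 − (11+1)| = |0| = 0 ≤ 2√11 ≈ 6.6332 ✓.


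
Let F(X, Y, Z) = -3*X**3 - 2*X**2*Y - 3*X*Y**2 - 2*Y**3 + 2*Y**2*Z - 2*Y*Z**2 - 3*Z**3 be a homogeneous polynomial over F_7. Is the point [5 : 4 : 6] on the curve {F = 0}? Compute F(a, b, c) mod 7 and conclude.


F(5,4,6) ≡ 0 (mod 7); P is on the curve.

Evaluate F(5, 4, 6) term-by-term (mod 7).
  -3*X**3 ↦ -3·125·1·1 = -375
  -2*X**2*Y ↦ -2·25·4·1 = -200
  -3*X*Y**2 ↦ -3·5·16·1 = -240
  -2*Y**3 ↦ -2·1·64·1 = -128
  2*Y**2*Z ↦ 2·1·16·6 = 192
  -2*Y*Z**2 ↦ -2·1·4·36 = -288
  -3*Z**3 ↦ -3·1·1·216 = -648
Sum: F(5, 4, 6) = (-375) + (-200) + (-240) + (-128) + (192) + (-288) + (-648) = -1687.
Reducing mod 7: -1687 ≡ 0 (mod 7).
Since F(a, b, c) ≡ 0 (mod 7), P lies on the curve.


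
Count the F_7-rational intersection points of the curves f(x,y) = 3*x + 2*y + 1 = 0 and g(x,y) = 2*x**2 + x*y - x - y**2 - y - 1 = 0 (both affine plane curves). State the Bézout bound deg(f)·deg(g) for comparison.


Common zeros: {(3, 2)}; count = 1; Bézout bound = 2.

deg(f) = 1, deg(g) = 2, so Bézout bound = 2.
Scan x ∈ F_7. For each x, list the y ∈ F_7 with f(x, y) ≡ 0 and those with g(x, y) ≡ 0 (mod 7); the common zeros in that column are the intersection.
  x = 0: f ≡ 0 at y ∈ {3}; g ≡ 0 at y ∈ {2, 4}; common: ∅.
  x = 1: f ≡ 0 at y ∈ {5}; g ≡ 0 at y ∈ {0}; common: ∅.
  x = 2: f ≡ 0 at y ∈ {0}; g ≡ 0 at y ∈ {4}; common: ∅.
  x = 3: f ≡ 0 at y ∈ {2}; g ≡ 0 at y ∈ {0, 2}; common: {2}.
  x = 4: f ≡ 0 at y ∈ {4}; g ≡ 0 at y ∈ ∅; common: ∅.
  x = 5: f ≡ 0 at y ∈ {6}; g ≡ 0 at y ∈ ∅; common: ∅.
  x = 6: f ≡ 0 at y ∈ {1}; g ≡ 0 at y ∈ ∅; common: ∅.
Collecting: common zeros = {(3, 2)}, so the count is 1.
Comparison with the Bézout bound: 1 ≤ 2 = deg(f)·deg(g), as expected for curves with no common component (the affine F_7-count falls short of the bound because intersections may lie at infinity, over extension fields, or carry multiplicity).


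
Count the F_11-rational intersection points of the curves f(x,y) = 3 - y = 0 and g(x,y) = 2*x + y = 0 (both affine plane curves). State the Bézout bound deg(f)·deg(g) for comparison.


Common zeros: {(4, 3)}; count = 1; Bézout bound = 1.

deg(f) = 1, deg(g) = 1, so Bézout bound = 1.
Scan x ∈ F_11. For each x, list the y ∈ F_11 with f(x, y) ≡ 0 and those with g(x, y) ≡ 0 (mod 11); the common zeros in that column are the intersection.
  x = 0: f ≡ 0 at y ∈ {3}; g ≡ 0 at y ∈ {0}; common: ∅.
  x = 1: f ≡ 0 at y ∈ {3}; g ≡ 0 at y ∈ {9}; common: ∅.
  x = 2: f ≡ 0 at y ∈ {3}; g ≡ 0 at y ∈ {7}; common: ∅.
  x = 3: f ≡ 0 at y ∈ {3}; g ≡ 0 at y ∈ {5}; common: ∅.
  x = 4: f ≡ 0 at y ∈ {3}; g ≡ 0 at y ∈ {3}; common: {3}.
  x = 5: f ≡ 0 at y ∈ {3}; g ≡ 0 at y ∈ {1}; common: ∅.
  x = 6: f ≡ 0 at y ∈ {3}; g ≡ 0 at y ∈ {10}; common: ∅.
  x = 7: f ≡ 0 at y ∈ {3}; g ≡ 0 at y ∈ {8}; common: ∅.
  x = 8: f ≡ 0 at y ∈ {3}; g ≡ 0 at y ∈ {6}; common: ∅.
  x = 9: f ≡ 0 at y ∈ {3}; g ≡ 0 at y ∈ {4}; common: ∅.
  x = 10: f ≡ 0 at y ∈ {3}; g ≡ 0 at y ∈ {2}; common: ∅.
Collecting: common zeros = {(4, 3)}, so the count is 1.
Comparison with the Bézout bound: 1 ≤ 1 = deg(f)·deg(g), as expected for curves with no common component (the bound is attained).


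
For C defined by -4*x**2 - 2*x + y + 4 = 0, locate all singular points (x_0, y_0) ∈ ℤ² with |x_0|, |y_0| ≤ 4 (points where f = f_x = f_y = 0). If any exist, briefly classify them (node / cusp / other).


No singular points in the scanned grid; C is smooth there.

Compute partial derivatives:
  f_x = -8*x - 2.
  f_y = 1.
f_y = 1 is a nonzero constant, so f_y never vanishes: no point (x, y) can satisfy f = f_x = f_y = 0. In particular no (x, y) ∈ {−4, ..., 4}² is singular; the curve is smooth.


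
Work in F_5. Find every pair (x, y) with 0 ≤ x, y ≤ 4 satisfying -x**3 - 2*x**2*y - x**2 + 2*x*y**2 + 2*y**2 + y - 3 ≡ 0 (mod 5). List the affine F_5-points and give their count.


Affine F_5-points: {(0, 1), (1, 0), (1, 4), (2, 0), (2, 2), (4, 2)}; count = 6.

For each of the 25 pairs (x, y) ∈ F_5², evaluate f(x, y) mod 5. Record the zeros.
  x = 0: [0↦2, 1↦0, 2↦2, 3↦3, 4↦3]  zeros at y ∈ {1}
  x = 1: [0↦0, 1↦3, 2↦4, 3↦3, 4↦0]  zeros at y ∈ {0, 4}
  x = 2: [0↦0, 1↦4, 2↦0, 3↦3, 4↦3]  zeros at y ∈ {0, 2}
  x = 3: [0↦1, 1↦2, 2↦4, 3↦2, 4↦1]  zeros at y ∈ ∅
  x = 4: [0↦2, 1↦1, 2↦0, 3↦4, 4↦3]  zeros at y ∈ {2}
Collecting zeros: affine points = {(0, 1), (1, 0), (1, 4), (2, 0), (2, 2), (4, 2)}.
Total count |C(F_5)_aff| = 6.


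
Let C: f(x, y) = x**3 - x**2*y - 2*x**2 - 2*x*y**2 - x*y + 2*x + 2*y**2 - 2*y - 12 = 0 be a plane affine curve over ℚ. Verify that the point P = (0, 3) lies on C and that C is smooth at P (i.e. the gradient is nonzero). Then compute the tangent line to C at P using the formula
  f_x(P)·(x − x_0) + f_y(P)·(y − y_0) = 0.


Tangent line at P: -19*x + 10*y - 30 = 0.

Step 1: f(0, 3) = 0, so P lies on C.
Step 2: partial derivatives
  f_x(x, y) = 3*x**2 - 2*x*y - 4*x - 2*y**2 - y + 2, f_y(x, y) = -x**2 - 4*x*y - x + 4*y - 2.
  f_x(P) = -19, f_y(P) = 10 (gradient nonzero, so P is smooth).
Step 3: tangent line at P: -19·(x − 0) + 10·(y − 3) = 0.
Expanding: -19*x + 10*y - 30 = 0.


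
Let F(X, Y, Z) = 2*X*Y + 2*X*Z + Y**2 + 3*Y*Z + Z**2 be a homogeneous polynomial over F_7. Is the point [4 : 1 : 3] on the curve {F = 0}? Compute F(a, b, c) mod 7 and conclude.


F(4,1,3) ≡ 2 (mod 7); P is NOT on the curve.

Evaluate F(4, 1, 3) term-by-term (mod 7).
  2*X*Y ↦ 2·4·1·1 = 8
  2*X*Z ↦ 2·4·1·3 = 24
  Y**2 ↦ 1·1·1·1 = 1
  3*Y*Z ↦ 3·1·1·3 = 9
  Z**2 ↦ 1·1·1·9 = 9
Sum: F(4, 1, 3) = (8) + (24) + (1) + (9) + (9) = 51.
Reducing mod 7: 51 ≡ 2 (mod 7).
Since F(a, b, c) ≡ 2 ≠ 0 (mod 7), P does NOT lie on the curve.


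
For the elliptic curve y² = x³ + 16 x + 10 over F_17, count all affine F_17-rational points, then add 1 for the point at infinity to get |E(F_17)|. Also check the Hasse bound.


Affine points = {(2, 4), (2, 13), (3, 0), (4, 6), (4, 11), (6, 4), (6, 13), (8, 2), (8, 15), (9, 4), (9, 13), (11, 2), (11, 15), (12, 3), (12, 14), (13, 1), (13, 16), (15, 2), (15, 15)}; affine count = 19; |E(F_17)| = 20.

Discriminant check: Δ ∝ 4a³ + 27b² = 4·16³ + 27·10² = 4·4096 + 27·100 ≡ 10 (mod 17). Nonzero ⇒ E is nonsingular.
For each x ∈ F_17, compute rhs = x³ + 16·x + 10 mod 17, then count y ∈ F_17 with y² ≡ rhs.
  x = 0: rhs = 10, matching y values: none (0 points).
  x = 1: rhs = 10, matching y values: none (0 points).
  x = 2: rhs = 16, matching y values: 4, 13 (2 points).
  x = 3: rhs = 0, matching y values: 0 (1 points).
  x = 4: rhs = 2, matching y values: 6, 11 (2 points).
  x = 5: rhs = 11, matching y values: none (0 points).
  x = 6: rhs = 16, matching y values: 4, 13 (2 points).
  x = 7: rhs = 6, matching y values: none (0 points).
  x = 8: rhs = 4, matching y values: 2, 15 (2 points).
  x = 9: rhs = 16, matching y values: 4, 13 (2 points).
  x = 10: rhs = 14, matching y values: none (0 points).
  x = 11: rhs = 4, matching y values: 2, 15 (2 points).
  x = 12: rhs = 9, matching y values: 3, 14 (2 points).
  x = 13: rhs = 1, matching y values: 1, 16 (2 points).
  x = 14: rhs = 3, matching y values: none (0 points).
  x = 15: rhs = 4, matching y values: 2, 15 (2 points).
  x = 16: rhs = 10, matching y values: none (0 points).
Total affine count: 19.
Full point count |E(F_17)| = 19 + 1 = 20.
Hasse bound: |20 − (17+1)| = |2| = 2 ≤ 2√17 ≈ 8.2462 ✓.


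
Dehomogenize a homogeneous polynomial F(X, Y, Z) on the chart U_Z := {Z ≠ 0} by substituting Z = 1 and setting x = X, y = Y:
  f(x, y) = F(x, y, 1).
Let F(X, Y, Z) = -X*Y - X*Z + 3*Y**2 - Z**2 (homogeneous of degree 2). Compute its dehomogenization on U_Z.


f(x, y) = -x*y - x + 3*y**2 - 1

On U_Z we set Z = 1. Each monomial c·X^i·Y^j·Z^k in F becomes c·x^i·y^j·1^k = c·x^i·y^j.
Substituting Z = 1: F(X, Y, 1) = -x*y - x + 3*y**2 - 1.
Note: deg(f) ≤ deg(F) = 2; strict inequality happens when F is divisible by Z (lost terms).


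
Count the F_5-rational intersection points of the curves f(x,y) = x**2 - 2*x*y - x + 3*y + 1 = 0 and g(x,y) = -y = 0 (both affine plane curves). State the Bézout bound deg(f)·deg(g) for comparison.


Common zeros: ∅; count = 0; Bézout bound = 2.

deg(f) = 2, deg(g) = 1, so Bézout bound = 2.
Scan x ∈ F_5. For each x, list the y ∈ F_5 with f(x, y) ≡ 0 and those with g(x, y) ≡ 0 (mod 5); the common zeros in that column are the intersection.
  x = 0: f ≡ 0 at y ∈ {3}; g ≡ 0 at y ∈ {0}; common: ∅.
  x = 1: f ≡ 0 at y ∈ {4}; g ≡ 0 at y ∈ {0}; common: ∅.
  x = 2: f ≡ 0 at y ∈ {3}; g ≡ 0 at y ∈ {0}; common: ∅.
  x = 3: f ≡ 0 at y ∈ {4}; g ≡ 0 at y ∈ {0}; common: ∅.
  x = 4: f ≡ 0 at y ∈ ∅; g ≡ 0 at y ∈ {0}; common: ∅.
Collecting: common zeros = ∅, so the count is 0.
Comparison with the Bézout bound: 0 ≤ 2 = deg(f)·deg(g), as expected for curves with no common component (the affine F_5-count falls short of the bound because intersections may lie at infinity, over extension fields, or carry multiplicity).


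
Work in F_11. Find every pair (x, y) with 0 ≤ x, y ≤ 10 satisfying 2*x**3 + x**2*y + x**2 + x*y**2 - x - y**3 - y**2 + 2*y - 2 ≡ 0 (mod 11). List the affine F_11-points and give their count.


Affine F_11-points: {(0, 6), (1, 0), (1, 5), (1, 6), (2, 1), (3, 7), (5, 2), (6, 8), (7, 0), (7, 7), (7, 10), (8, 0), (8, 7)}; count = 13.

For each of the 121 pairs (x, y) ∈ F_11², evaluate f(x, y) mod 11. Record the zeros.
  x = 0: [0↦9, 1↦9, 2↦1, 3↦1, 4↦3, 5↦1, 6↦0, 7↦5, 8↦10, 9↦9, 10↦7]  zeros at y ∈ {6}
  x = 1: [0↦0, 1↦2, 2↦9, 3↦4, 4↦3, 5↦0, 6↦0, 7↦8, 8↦7, 9↦2, 10↦9]  zeros at y ∈ {0, 5, 6}
  x = 2: [0↦5, 1↦0, 2↦2, 3↦5, 4↦3, 5↦1, 6↦4, 7↦6, 8↦1, 9↦5, 10↦1]  zeros at y ∈ {1}
  x = 3: [0↦3, 1↦4, 2↦3, 3↦5, 4↦4, 5↦5, 6↦2, 7↦0, 8↦4, 9↦8, 10↦6]  zeros at y ∈ {7}
  x = 4: [0↦6, 1↦4, 2↦2, 3↦5, 4↦7, 5↦2, 6↦6, 7↦2, 8↦6, 9↦1, 10↦3]  zeros at y ∈ ∅
  x = 5: [0↦4, 1↦1, 2↦0, 3↦6, 4↦2, 5↦4, 6↦6, 7↦2, 8↦8, 9↦7, 10↦4]  zeros at y ∈ {2}
  x = 6: [0↦9, 1↦7, 2↦9, 3↦9, 4↦1, 5↦1, 6↦3, 7↦1, 8↦0, 9↦5, 10↦10]  zeros at y ∈ {8}
  x = 7: [0↦0, 1↦1, 2↦8, 3↦4, 4↦5, 5↦5, 6↦9, 7↦0, 8↦5, 9↦7, 10↦0]  zeros at y ∈ {0, 7, 10}
  x = 8: [0↦0, 1↦6, 2↦9, 3↦3, 4↦4, 5↦6, 6↦3, 7↦0, 8↦2, 9↦3, 10↦8]  zeros at y ∈ {0, 7}
  x = 9: [0↦10, 1↦1, 2↦2, 3↦7, 4↦10, 5↦5, 6↦8, 7↦2, 8↦3, 9↦5, 10↦2]  zeros at y ∈ ∅
  x = 10: [0↦9, 1↦9, 2↦10, 3↦6, 4↦2, 5↦3, 6↦3, 7↦7, 8↦9, 9↦3, 10↦5]  zeros at y ∈ ∅
Collecting zeros: affine points = {(0, 6), (1, 0), (1, 5), (1, 6), (2, 1), (3, 7), (5, 2), (6, 8), (7, 0), (7, 7), (7, 10), (8, 0), (8, 7)}.
Total count |C(F_11)_aff| = 13.


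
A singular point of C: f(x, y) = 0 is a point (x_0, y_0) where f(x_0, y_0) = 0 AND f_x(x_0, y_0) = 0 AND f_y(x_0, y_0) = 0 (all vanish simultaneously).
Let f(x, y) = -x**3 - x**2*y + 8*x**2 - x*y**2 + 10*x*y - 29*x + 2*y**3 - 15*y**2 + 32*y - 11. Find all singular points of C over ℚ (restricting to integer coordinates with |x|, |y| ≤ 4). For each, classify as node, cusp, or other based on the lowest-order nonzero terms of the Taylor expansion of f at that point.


Singular points: {(2, 3)}; classification: node.

Compute partial derivatives:
  f_x = -3*x**2 - 2*x*y + 16*x - y**2 + 10*y - 29.
  f_y = -x**2 - 2*x*y + 10*x + 6*y**2 - 30*y + 32.
Scan x_0 ∈ {−4, ..., 4}. For each x_0, f_y(x_0, y) is a polynomial in y; find its integer roots y ∈ {−4, ..., 4}, then test f_x and f at those candidates.
  x = -4: f_y(-4, y) = 6*y**2 - 22*y - 24; no integer root y with |y| ≤ 4.
  x = -3: f_y(-3, y) = 6*y**2 - 24*y - 7; no integer root y with |y| ≤ 4.
  x = -2: f_y(-2, y) = 6*y**2 - 26*y + 8; vanishes at y ∈ {4}. (-2, 4): f_x = -33 ≠ 0.
  x = -1: f_y(-1, y) = 6*y**2 - 28*y + 21; no integer root y with |y| ≤ 4.
  x = 0: f_y(0, y) = 6*y**2 - 30*y + 32; no integer root y with |y| ≤ 4.
  x = 1: f_y(1, y) = 6*y**2 - 32*y + 41; no integer root y with |y| ≤ 4.
  x = 2: f_y(2, y) = 6*y**2 - 34*y + 48; vanishes at y ∈ {3}. (2, 3): f_x = 0, f = 0 — SINGULAR.
  x = 3: f_y(3, y) = 6*y**2 - 36*y + 53; no integer root y with |y| ≤ 4.
  x = 4: f_y(4, y) = 6*y**2 - 38*y + 56; vanishes at y ∈ {4}. (4, 4): f_x = -21 ≠ 0.
Only singular point on the grid: (2, 3).
Classify: substitute x = 2 + u, y = 3 + v and expand: f = -u**3 - u**2*v - u**2 - u*v**2 + 2*v**3 + v**2.
No constant or linear terms (consistent with a singular point). Quadratic part: -u**2 + v**2. Cubic part: -u**3 - u**2*v - u*v**2 + 2*v**3.
The quadratic part v**2 - u**2 = (v − u)(v + u) splits into two distinct linear factors, so there are two distinct tangent lines y − 3 = ±(x − 2) — this is a node (ordinary double point).
Classification: node.


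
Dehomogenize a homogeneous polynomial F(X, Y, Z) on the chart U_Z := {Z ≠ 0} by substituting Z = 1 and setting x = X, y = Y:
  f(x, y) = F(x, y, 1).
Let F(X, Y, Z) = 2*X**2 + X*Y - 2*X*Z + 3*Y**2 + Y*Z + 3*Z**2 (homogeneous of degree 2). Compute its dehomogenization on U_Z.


f(x, y) = 2*x**2 + x*y - 2*x + 3*y**2 + y + 3

On U_Z we set Z = 1. Each monomial c·X^i·Y^j·Z^k in F becomes c·x^i·y^j·1^k = c·x^i·y^j.
Substituting Z = 1: F(X, Y, 1) = 2*x**2 + x*y - 2*x + 3*y**2 + y + 3.
Note: deg(f) ≤ deg(F) = 2; strict inequality happens when F is divisible by Z (lost terms).


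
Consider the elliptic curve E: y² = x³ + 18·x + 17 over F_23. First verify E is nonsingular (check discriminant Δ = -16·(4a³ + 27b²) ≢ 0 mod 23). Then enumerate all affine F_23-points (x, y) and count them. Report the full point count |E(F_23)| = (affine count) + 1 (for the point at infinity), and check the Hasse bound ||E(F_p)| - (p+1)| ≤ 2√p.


Affine points = {(1, 6), (1, 17), (3, 11), (3, 12), (5, 5), (5, 18), (7, 7), (7, 16), (8, 11), (8, 12), (10, 1), (10, 22), (12, 11), (12, 12), (14, 0), (16, 10), (16, 13), (18, 3), (18, 20)}; affine count = 19; |E(F_23)| = 20.

Discriminant check: Δ ∝ 4a³ + 27b² = 4·18³ + 27·17² = 4·5832 + 27·289 ≡ 12 (mod 23). Nonzero ⇒ E is nonsingular.
For each x ∈ F_23, compute rhs = x³ + 18·x + 17 mod 23, then count y ∈ F_23 with y² ≡ rhs.
  x = 0: rhs = 17, matching y values: none (0 points).
  x = 1: rhs = 13, matching y values: 6, 17 (2 points).
  x = 2: rhs = 15, matching y values: none (0 points).
  x = 3: rhs = 6, matching y values: 11, 12 (2 points).
  x = 4: rhs = 15, matching y values: none (0 points).
  x = 5: rhs = 2, matching y values: 5, 18 (2 points).
  x = 6: rhs = 19, matching y values: none (0 points).
  x = 7: rhs = 3, matching y values: 7, 16 (2 points).
  x = 8: rhs = 6, matching y values: 11, 12 (2 points).
  x = 9: rhs = 11, matching y values: none (0 points).
  x = 10: rhs = 1, matching y values: 1, 22 (2 points).
  x = 11: rhs = 5, matching y values: none (0 points).
  x = 12: rhs = 6, matching y values: 11, 12 (2 points).
  x = 13: rhs = 10, matching y values: none (0 points).
  x = 14: rhs = 0, matching y values: 0 (1 points).
  x = 15: rhs = 5, matching y values: none (0 points).
  x = 16: rhs = 8, matching y values: 10, 13 (2 points).
  x = 17: rhs = 15, matching y values: none (0 points).
  x = 18: rhs = 9, matching y values: 3, 20 (2 points).
  x = 19: rhs = 19, matching y values: none (0 points).
  x = 20: rhs = 5, matching y values: none (0 points).
  x = 21: rhs = 19, matching y values: none (0 points).
  x = 22: rhs = 21, matching y values: none (0 points).
Total affine count: 19.
Full point count |E(F_23)| = 19 + 1 = 20.
Hasse bound: |20 − (23+1)| = |-4| = 4 ≤ 2√23 ≈ 9.5917 ✓.


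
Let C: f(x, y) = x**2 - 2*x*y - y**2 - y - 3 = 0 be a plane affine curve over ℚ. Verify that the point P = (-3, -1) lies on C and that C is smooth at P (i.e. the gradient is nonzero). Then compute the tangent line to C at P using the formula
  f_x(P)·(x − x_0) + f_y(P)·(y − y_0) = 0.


Tangent line at P: -4*x + 7*y - 5 = 0.

Step 1: f(-3, -1) = 0, so P lies on C.
Step 2: partial derivatives
  f_x(x, y) = 2*x - 2*y, f_y(x, y) = -2*x - 2*y - 1.
  f_x(P) = -4, f_y(P) = 7 (gradient nonzero, so P is smooth).
Step 3: tangent line at P: -4·(x − -3) + 7·(y − -1) = 0.
Expanding: -4*x + 7*y - 5 = 0.


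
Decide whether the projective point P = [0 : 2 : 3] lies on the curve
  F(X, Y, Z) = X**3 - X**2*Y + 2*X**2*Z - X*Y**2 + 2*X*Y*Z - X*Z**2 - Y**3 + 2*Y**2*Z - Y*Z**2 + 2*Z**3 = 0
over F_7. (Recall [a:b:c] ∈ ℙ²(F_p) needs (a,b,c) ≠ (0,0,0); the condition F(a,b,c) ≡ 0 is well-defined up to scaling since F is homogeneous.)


F(0,2,3) ≡ 3 (mod 7); P is NOT on the curve.

Evaluate F(0, 2, 3) term-by-term (mod 7).
  X**3 ↦ 1·0·1·1 = 0
  -X**2*Y ↦ -1·0·2·1 = 0
  2*X**2*Z ↦ 2·0·1·3 = 0
  -X*Y**2 ↦ -1·0·4·1 = 0
  2*X*Y*Z ↦ 2·0·2·3 = 0
  -X*Z**2 ↦ -1·0·1·9 = 0
  -Y**3 ↦ -1·1·8·1 = -8
  2*Y**2*Z ↦ 2·1·4·3 = 24
  -Y*Z**2 ↦ -1·1·2·9 = -18
  2*Z**3 ↦ 2·1·1·27 = 54
Sum: F(0, 2, 3) = (0) + (0) + (0) + (0) + (0) + (0) + (-8) + (24) + (-18) + (54) = 52.
Reducing mod 7: 52 ≡ 3 (mod 7).
Since F(a, b, c) ≡ 3 ≠ 0 (mod 7), P does NOT lie on the curve.


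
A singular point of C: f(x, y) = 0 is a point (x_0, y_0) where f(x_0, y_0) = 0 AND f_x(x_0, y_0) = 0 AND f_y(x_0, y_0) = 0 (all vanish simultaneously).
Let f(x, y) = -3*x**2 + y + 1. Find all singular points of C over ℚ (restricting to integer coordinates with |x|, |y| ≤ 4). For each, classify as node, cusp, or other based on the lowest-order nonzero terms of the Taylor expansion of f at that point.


No singular points in the scanned grid; C is smooth there.

Compute partial derivatives:
  f_x = -6*x.
  f_y = 1.
f_y = 1 is a nonzero constant, so f_y never vanishes: no point (x, y) can satisfy f = f_x = f_y = 0. In particular no (x, y) ∈ {−4, ..., 4}² is singular; the curve is smooth.


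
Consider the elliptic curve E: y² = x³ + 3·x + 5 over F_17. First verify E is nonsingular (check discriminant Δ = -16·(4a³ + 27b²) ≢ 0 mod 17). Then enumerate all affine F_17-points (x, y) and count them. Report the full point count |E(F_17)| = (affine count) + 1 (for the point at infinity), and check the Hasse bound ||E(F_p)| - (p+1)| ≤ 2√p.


Affine points = {(1, 3), (1, 14), (2, 6), (2, 11), (4, 8), (4, 9), (5, 3), (5, 14), (6, 1), (6, 16), (9, 8), (9, 9), (10, 7), (10, 10), (11, 3), (11, 14), (12, 1), (12, 16), (15, 5), (15, 12), (16, 1), (16, 16)}; affine count = 22; |E(F_17)| = 23.

Discriminant check: Δ ∝ 4a³ + 27b² = 4·3³ + 27·5² = 4·27 + 27·25 ≡ 1 (mod 17). Nonzero ⇒ E is nonsingular.
For each x ∈ F_17, compute rhs = x³ + 3·x + 5 mod 17, then count y ∈ F_17 with y² ≡ rhs.
  x = 0: rhs = 5, matching y values: none (0 points).
  x = 1: rhs = 9, matching y values: 3, 14 (2 points).
  x = 2: rhs = 2, matching y values: 6, 11 (2 points).
  x = 3: rhs = 7, matching y values: none (0 points).
  x = 4: rhs = 13, matching y values: 8, 9 (2 points).
  x = 5: rhs = 9, matching y values: 3, 14 (2 points).
  x = 6: rhs = 1, matching y values: 1, 16 (2 points).
  x = 7: rhs = 12, matching y values: none (0 points).
  x = 8: rhs = 14, matching y values: none (0 points).
  x = 9: rhs = 13, matching y values: 8, 9 (2 points).
  x = 10: rhs = 15, matching y values: 7, 10 (2 points).
  x = 11: rhs = 9, matching y values: 3, 14 (2 points).
  x = 12: rhs = 1, matching y values: 1, 16 (2 points).
  x = 13: rhs = 14, matching y values: none (0 points).
  x = 14: rhs = 3, matching y values: none (0 points).
  x = 15: rhs = 8, matching y values: 5, 12 (2 points).
  x = 16: rhs = 1, matching y values: 1, 16 (2 points).
Total affine count: 22.
Full point count |E(F_17)| = 22 + 1 = 23.
Hasse bound: |23 − (17+1)| = |5| = 5 ≤ 2√17 ≈ 8.2462 ✓.


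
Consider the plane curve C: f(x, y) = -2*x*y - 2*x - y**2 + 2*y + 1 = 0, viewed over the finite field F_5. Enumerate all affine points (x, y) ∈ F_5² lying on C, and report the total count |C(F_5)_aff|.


Affine F_5-points: {(1, 2), (1, 3), (3, 0), (3, 1)}; count = 4.

For each of the 25 pairs (x, y) ∈ F_5², evaluate f(x, y) mod 5. Record the zeros.
  x = 0: [0↦1, 1↦2, 2↦1, 3↦3, 4↦3]  zeros at y ∈ ∅
  x = 1: [0↦4, 1↦3, 2↦0, 3↦0, 4↦3]  zeros at y ∈ {2, 3}
  x = 2: [0↦2, 1↦4, 2↦4, 3↦2, 4↦3]  zeros at y ∈ ∅
  x = 3: [0↦0, 1↦0, 2↦3, 3↦4, 4↦3]  zeros at y ∈ {0, 1}
  x = 4: [0↦3, 1↦1, 2↦2, 3↦1, 4↦3]  zeros at y ∈ ∅
Collecting zeros: affine points = {(1, 2), (1, 3), (3, 0), (3, 1)}.
Total count |C(F_5)_aff| = 4.


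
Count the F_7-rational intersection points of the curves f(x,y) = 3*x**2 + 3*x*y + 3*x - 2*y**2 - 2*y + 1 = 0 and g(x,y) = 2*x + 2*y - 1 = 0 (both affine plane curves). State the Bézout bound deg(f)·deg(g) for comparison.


Common zeros: {(3, 1)}; count = 1; Bézout bound = 2.

deg(f) = 2, deg(g) = 1, so Bézout bound = 2.
Scan x ∈ F_7. For each x, list the y ∈ F_7 with f(x, y) ≡ 0 and those with g(x, y) ≡ 0 (mod 7); the common zeros in that column are the intersection.
  x = 0: f ≡ 0 at y ∈ ∅; g ≡ 0 at y ∈ {4}; common: ∅.
  x = 1: f ≡ 0 at y ∈ {0, 4}; g ≡ 0 at y ∈ {3}; common: ∅.
  x = 2: f ≡ 0 at y ∈ {1}; g ≡ 0 at y ∈ {2}; common: ∅.
  x = 3: f ≡ 0 at y ∈ {1, 6}; g ≡ 0 at y ∈ {1}; common: {1}.
  x = 4: f ≡ 0 at y ∈ {6}; g ≡ 0 at y ∈ {0}; common: ∅.
  x = 5: f ≡ 0 at y ∈ {0, 3}; g ≡ 0 at y ∈ {6}; common: ∅.
  x = 6: f ≡ 0 at y ∈ ∅; g ≡ 0 at y ∈ {5}; common: ∅.
Collecting: common zeros = {(3, 1)}, so the count is 1.
Comparison with the Bézout bound: 1 ≤ 2 = deg(f)·deg(g), as expected for curves with no common component (the affine F_7-count falls short of the bound because intersections may lie at infinity, over extension fields, or carry multiplicity).


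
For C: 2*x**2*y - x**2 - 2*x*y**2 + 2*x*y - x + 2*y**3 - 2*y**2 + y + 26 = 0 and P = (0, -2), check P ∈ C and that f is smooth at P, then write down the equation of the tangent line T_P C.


Tangent line at P: -13*x + 33*y + 66 = 0.

Step 1: f(0, -2) = 0, so P lies on C.
Step 2: partial derivatives
  f_x(x, y) = 4*x*y - 2*x - 2*y**2 + 2*y - 1, f_y(x, y) = 2*x**2 - 4*x*y + 2*x + 6*y**2 - 4*y + 1.
  f_x(P) = -13, f_y(P) = 33 (gradient nonzero, so P is smooth).
Step 3: tangent line at P: -13·(x − 0) + 33·(y − -2) = 0.
Expanding: -13*x + 33*y + 66 = 0.


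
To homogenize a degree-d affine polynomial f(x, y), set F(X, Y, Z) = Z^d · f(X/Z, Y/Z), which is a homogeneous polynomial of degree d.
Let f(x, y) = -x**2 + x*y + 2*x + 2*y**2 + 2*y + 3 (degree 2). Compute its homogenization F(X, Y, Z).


F(X, Y, Z) = -X**2 + X*Y + 2*X*Z + 2*Y**2 + 2*Y*Z + 3*Z**2

deg(f) = 2.
Substitute x = X/Z, y = Y/Z into f, then multiply by Z^2.
  monomial -1·x^2·y^0 ↦ -1·X^2·Y^0·Z^0.
  monomial 1·x^1·y^1 ↦ 1·X^1·Y^1·Z^0.
  monomial 2·x^1·y^0 ↦ 2·X^1·Y^0·Z^1.
  monomial 2·x^0·y^2 ↦ 2·X^0·Y^2·Z^0.
  monomial 2·x^0·y^1 ↦ 2·X^0·Y^1·Z^1.
  monomial 3·x^0·y^0 ↦ 3·X^0·Y^0·Z^2.
Collecting: F(X, Y, Z) = -X**2 + X*Y + 2*X*Z + 2*Y**2 + 2*Y*Z + 3*Z**2.


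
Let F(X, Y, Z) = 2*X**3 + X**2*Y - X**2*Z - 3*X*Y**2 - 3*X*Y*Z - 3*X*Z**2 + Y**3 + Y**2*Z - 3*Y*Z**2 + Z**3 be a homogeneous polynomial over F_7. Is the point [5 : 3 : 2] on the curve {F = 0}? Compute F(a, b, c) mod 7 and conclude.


F(5,3,2) ≡ 0 (mod 7); P is on the curve.

Evaluate F(5, 3, 2) term-by-term (mod 7).
  2*X**3 ↦ 2·125·1·1 = 250
  X**2*Y ↦ 1·25·3·1 = 75
  -X**2*Z ↦ -1·25·1·2 = -50
  -3*X*Y**2 ↦ -3·5·9·1 = -135
  -3*X*Y*Z ↦ -3·5·3·2 = -90
  -3*X*Z**2 ↦ -3·5·1·4 = -60
  Y**3 ↦ 1·1·27·1 = 27
  Y**2*Z ↦ 1·1·9·2 = 18
  -3*Y*Z**2 ↦ -3·1·3·4 = -36
  Z**3 ↦ 1·1·1·8 = 8
Sum: F(5, 3, 2) = (250) + (75) + (-50) + (-135) + (-90) + (-60) + (27) + (18) + (-36) + (8) = 7.
Reducing mod 7: 7 ≡ 0 (mod 7).
Since F(a, b, c) ≡ 0 (mod 7), P lies on the curve.


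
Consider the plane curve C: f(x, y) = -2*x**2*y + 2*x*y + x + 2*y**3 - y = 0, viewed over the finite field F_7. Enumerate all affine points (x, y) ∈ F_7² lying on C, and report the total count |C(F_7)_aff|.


Affine F_7-points: {(0, 0), (0, 2), (0, 5), (1, 6), (3, 2), (3, 6), (6, 5)}; count = 7.

For each of the 49 pairs (x, y) ∈ F_7², evaluate f(x, y) mod 7. Record the zeros.
  x = 0: [0↦0, 1↦1, 2↦0, 3↦2, 4↦5, 5↦0, 6↦6]  zeros at y ∈ {0, 2, 5}
  x = 1: [0↦1, 1↦2, 2↦1, 3↦3, 4↦6, 5↦1, 6↦0]  zeros at y ∈ {6}
  x = 2: [0↦2, 1↦6, 2↦1, 3↦6, 4↦5, 5↦3, 6↦5]  zeros at y ∈ ∅
  x = 3: [0↦3, 1↦6, 2↦0, 3↦4, 4↦2, 5↦6, 6↦0]  zeros at y ∈ {2, 6}
  x = 4: [0↦4, 1↦2, 2↦5, 3↦4, 4↦4, 5↦3, 6↦6]  zeros at y ∈ ∅
  x = 5: [0↦5, 1↦1, 2↦2, 3↦6, 4↦4, 5↦1, 6↦2]  zeros at y ∈ ∅
  x = 6: [0↦6, 1↦3, 2↦5, 3↦3, 4↦2, 5↦0, 6↦2]  zeros at y ∈ {5}
Collecting zeros: affine points = {(0, 0), (0, 2), (0, 5), (1, 6), (3, 2), (3, 6), (6, 5)}.
Total count |C(F_7)_aff| = 7.


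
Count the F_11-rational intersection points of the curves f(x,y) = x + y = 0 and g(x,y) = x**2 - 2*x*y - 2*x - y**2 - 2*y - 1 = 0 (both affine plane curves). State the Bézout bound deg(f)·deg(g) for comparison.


Common zeros: ∅; count = 0; Bézout bound = 2.

deg(f) = 1, deg(g) = 2, so Bézout bound = 2.
Scan x ∈ F_11. For each x, list the y ∈ F_11 with f(x, y) ≡ 0 and those with g(x, y) ≡ 0 (mod 11); the common zeros in that column are the intersection.
  x = 0: f ≡ 0 at y ∈ {0}; g ≡ 0 at y ∈ {10}; common: ∅.
  x = 1: f ≡ 0 at y ∈ {10}; g ≡ 0 at y ∈ ∅; common: ∅.
  x = 2: f ≡ 0 at y ∈ {9}; g ≡ 0 at y ∈ ∅; common: ∅.
  x = 3: f ≡ 0 at y ∈ {8}; g ≡ 0 at y ∈ ∅; common: ∅.
  x = 4: f ≡ 0 at y ∈ {7}; g ≡ 0 at y ∈ ∅; common: ∅.
  x = 5: f ≡ 0 at y ∈ {6}; g ≡ 0 at y ∈ ∅; common: ∅.
  x = 6: f ≡ 0 at y ∈ {5}; g ≡ 0 at y ∈ ∅; common: ∅.
  x = 7: f ≡ 0 at y ∈ {4}; g ≡ 0 at y ∈ ∅; common: ∅.
  x = 8: f ≡ 0 at y ∈ {3}; g ≡ 0 at y ∈ ∅; common: ∅.
  x = 9: f ≡ 0 at y ∈ {2}; g ≡ 0 at y ∈ ∅; common: ∅.
  x = 10: f ≡ 0 at y ∈ {1}; g ≡ 0 at y ∈ ∅; common: ∅.
Collecting: common zeros = ∅, so the count is 0.
Comparison with the Bézout bound: 0 ≤ 2 = deg(f)·deg(g), as expected for curves with no common component (the affine F_11-count falls short of the bound because intersections may lie at infinity, over extension fields, or carry multiplicity).


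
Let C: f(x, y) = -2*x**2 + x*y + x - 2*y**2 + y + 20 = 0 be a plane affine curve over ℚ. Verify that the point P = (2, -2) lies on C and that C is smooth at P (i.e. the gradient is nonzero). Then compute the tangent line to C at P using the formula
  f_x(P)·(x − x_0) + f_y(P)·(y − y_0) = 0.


Tangent line at P: -9*x + 11*y + 40 = 0.

Step 1: f(2, -2) = 0, so P lies on C.
Step 2: partial derivatives
  f_x(x, y) = -4*x + y + 1, f_y(x, y) = x - 4*y + 1.
  f_x(P) = -9, f_y(P) = 11 (gradient nonzero, so P is smooth).
Step 3: tangent line at P: -9·(x − 2) + 11·(y − -2) = 0.
Expanding: -9*x + 11*y + 40 = 0.


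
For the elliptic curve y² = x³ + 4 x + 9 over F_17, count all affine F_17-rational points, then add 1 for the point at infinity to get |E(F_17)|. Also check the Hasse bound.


Affine points = {(0, 3), (0, 14), (2, 5), (2, 12), (4, 2), (4, 15), (5, 1), (5, 16), (8, 3), (8, 14), (9, 3), (9, 14), (12, 0), (14, 2), (14, 15), (16, 2), (16, 15)}; affine count = 17; |E(F_17)| = 18.

Discriminant check: Δ ∝ 4a³ + 27b² = 4·4³ + 27·9² = 4·64 + 27·81 ≡ 12 (mod 17). Nonzero ⇒ E is nonsingular.
For each x ∈ F_17, compute rhs = x³ + 4·x + 9 mod 17, then count y ∈ F_17 with y² ≡ rhs.
  x = 0: rhs = 9, matching y values: 3, 14 (2 points).
  x = 1: rhs = 14, matching y values: none (0 points).
  x = 2: rhs = 8, matching y values: 5, 12 (2 points).
  x = 3: rhs = 14, matching y values: none (0 points).
  x = 4: rhs = 4, matching y values: 2, 15 (2 points).
  x = 5: rhs = 1, matching y values: 1, 16 (2 points).
  x = 6: rhs = 11, matching y values: none (0 points).
  x = 7: rhs = 6, matching y values: none (0 points).
  x = 8: rhs = 9, matching y values: 3, 14 (2 points).
  x = 9: rhs = 9, matching y values: 3, 14 (2 points).
  x = 10: rhs = 12, matching y values: none (0 points).
  x = 11: rhs = 7, matching y values: none (0 points).
  x = 12: rhs = 0, matching y values: 0 (1 points).
  x = 13: rhs = 14, matching y values: none (0 points).
  x = 14: rhs = 4, matching y values: 2, 15 (2 points).
  x = 15: rhs = 10, matching y values: none (0 points).
  x = 16: rhs = 4, matching y values: 2, 15 (2 points).
Total affine count: 17.
Full point count |E(F_17)| = 17 + 1 = 18.
Hasse bound: |18 − (17+1)| = |0| = 0 ≤ 2√17 ≈ 8.2462 ✓.
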